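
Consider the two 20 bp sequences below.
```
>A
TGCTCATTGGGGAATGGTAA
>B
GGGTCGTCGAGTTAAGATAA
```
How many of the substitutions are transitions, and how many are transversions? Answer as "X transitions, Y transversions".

Transitions (purine↔purine or pyrimidine↔pyrimidine): 6 A→G, 8 T→C, 10 G→A, 17 G→A.
Transversions (purine↔pyrimidine): 1 T→G, 3 C→G, 12 G→T, 13 A→T, 15 T→A.

4 transitions, 5 transversions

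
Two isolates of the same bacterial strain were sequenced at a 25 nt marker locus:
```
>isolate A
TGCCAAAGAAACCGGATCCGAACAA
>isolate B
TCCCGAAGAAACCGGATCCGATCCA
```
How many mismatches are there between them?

4

Comparing position by position, 4 sites differ: 2 (G/C), 5 (A/G), 22 (A/T), 24 (A/C).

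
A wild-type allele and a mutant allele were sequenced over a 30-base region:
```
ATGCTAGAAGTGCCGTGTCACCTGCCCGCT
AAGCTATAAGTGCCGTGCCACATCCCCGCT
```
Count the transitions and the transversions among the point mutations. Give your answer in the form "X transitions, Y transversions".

Transitions (purine↔purine or pyrimidine↔pyrimidine): 18 T→C.
Transversions (purine↔pyrimidine): 2 T→A, 7 G→T, 22 C→A, 24 G→C.

1 transition, 4 transversions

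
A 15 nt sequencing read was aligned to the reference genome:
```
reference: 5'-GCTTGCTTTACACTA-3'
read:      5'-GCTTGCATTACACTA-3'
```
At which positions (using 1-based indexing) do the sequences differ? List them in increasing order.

7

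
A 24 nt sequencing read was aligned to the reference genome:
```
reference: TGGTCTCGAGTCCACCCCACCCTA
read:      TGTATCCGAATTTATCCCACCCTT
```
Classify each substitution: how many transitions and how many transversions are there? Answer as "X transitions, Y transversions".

6 transitions, 3 transversions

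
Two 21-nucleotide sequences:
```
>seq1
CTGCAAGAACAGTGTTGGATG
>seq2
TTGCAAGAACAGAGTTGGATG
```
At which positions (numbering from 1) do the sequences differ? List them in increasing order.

Scanning 1-based: 1: C/T; 13: T/A.

1, 13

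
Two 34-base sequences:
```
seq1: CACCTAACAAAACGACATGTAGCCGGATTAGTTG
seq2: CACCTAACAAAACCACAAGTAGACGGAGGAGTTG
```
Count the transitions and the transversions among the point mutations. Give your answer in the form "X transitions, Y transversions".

Mismatches (1-based):
site 14: G→C (purine→pyrimidine, transversion)
site 18: T→A (pyrimidine→purine, transversion)
site 23: C→A (pyrimidine→purine, transversion)
site 28: T→G (pyrimidine→purine, transversion)
site 29: T→G (pyrimidine→purine, transversion)

0 transitions, 5 transversions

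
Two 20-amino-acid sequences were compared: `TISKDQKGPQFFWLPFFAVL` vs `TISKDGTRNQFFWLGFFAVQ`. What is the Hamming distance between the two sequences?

6

The sequences differ at residues 6, 7, 8, 9, 15, 20 (1-based) — 6 in total.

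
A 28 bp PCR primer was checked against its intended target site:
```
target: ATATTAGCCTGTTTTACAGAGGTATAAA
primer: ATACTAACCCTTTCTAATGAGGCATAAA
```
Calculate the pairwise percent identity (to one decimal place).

71.4%

8 positions differ (4, 7, 10, 11, 14, 17, 18, 23), so 20 of 28 match: 20/28 = 71.43%.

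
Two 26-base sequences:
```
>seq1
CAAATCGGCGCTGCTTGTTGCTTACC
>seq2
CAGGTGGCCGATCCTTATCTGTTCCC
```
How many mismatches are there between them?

11

The sequences differ at sites 3, 4, 6, 8, 11, 13, 17, 19, 20, 21, 24 (1-based) — 11 in total.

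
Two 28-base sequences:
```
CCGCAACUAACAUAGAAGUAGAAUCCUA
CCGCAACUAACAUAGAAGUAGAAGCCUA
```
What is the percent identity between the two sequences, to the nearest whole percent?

Mismatch at position 24 (1-based): 1 of 28.
Identical positions: 27/28 = 96.43% → 96%.

96%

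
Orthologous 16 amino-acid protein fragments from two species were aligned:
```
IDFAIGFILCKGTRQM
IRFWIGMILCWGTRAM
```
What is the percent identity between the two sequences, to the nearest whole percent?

5 positions differ (2, 4, 7, 11, 15), so 11 of 16 match: 11/16 = 68.75%.

69%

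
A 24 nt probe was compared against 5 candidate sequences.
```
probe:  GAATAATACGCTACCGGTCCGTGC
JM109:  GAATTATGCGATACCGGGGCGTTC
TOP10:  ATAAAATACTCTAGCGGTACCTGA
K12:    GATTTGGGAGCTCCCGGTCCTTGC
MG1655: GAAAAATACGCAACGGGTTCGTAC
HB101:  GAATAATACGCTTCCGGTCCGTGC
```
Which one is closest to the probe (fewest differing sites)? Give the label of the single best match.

Hamming distances to probe — JM109: 6; TOP10: 8; K12: 8; MG1655: 5; HB101: 1.
Smallest is HB101 with 1 mismatch.

HB101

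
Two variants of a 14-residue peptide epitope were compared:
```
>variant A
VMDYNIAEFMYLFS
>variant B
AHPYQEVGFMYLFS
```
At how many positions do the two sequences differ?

The sequences differ at positions 1, 2, 3, 5, 6, 7, 8 (1-based) — 7 in total.

7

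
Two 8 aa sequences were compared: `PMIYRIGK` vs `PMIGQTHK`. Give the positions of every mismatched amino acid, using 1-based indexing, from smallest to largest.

4, 5, 6, 7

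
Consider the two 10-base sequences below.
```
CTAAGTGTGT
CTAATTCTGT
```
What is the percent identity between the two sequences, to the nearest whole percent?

80%

Mismatches at positions 5, 7 (1-based): 2 of 10.
Identical positions: 8/10 = 80% → 80%.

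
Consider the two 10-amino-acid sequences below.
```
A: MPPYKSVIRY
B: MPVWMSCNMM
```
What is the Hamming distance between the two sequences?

Comparing position by position, 7 residues differ: 3 (P/V), 4 (Y/W), 5 (K/M), 7 (V/C), 8 (I/N), 9 (R/M), 10 (Y/M).

7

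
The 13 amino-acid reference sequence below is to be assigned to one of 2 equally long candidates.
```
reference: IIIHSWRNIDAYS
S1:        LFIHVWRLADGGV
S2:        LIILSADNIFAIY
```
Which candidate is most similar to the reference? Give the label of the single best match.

S2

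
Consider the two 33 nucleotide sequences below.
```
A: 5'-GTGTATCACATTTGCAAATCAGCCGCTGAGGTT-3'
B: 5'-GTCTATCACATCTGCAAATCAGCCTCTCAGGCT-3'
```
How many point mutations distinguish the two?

5

The sequences differ at positions 3, 12, 25, 28, 32 (1-based) — 5 in total.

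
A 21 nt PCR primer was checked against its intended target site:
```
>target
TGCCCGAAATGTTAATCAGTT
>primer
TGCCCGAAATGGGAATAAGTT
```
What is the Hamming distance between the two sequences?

Mismatches (1-based): position 12: T→G; position 13: T→G; position 17: C→A.

3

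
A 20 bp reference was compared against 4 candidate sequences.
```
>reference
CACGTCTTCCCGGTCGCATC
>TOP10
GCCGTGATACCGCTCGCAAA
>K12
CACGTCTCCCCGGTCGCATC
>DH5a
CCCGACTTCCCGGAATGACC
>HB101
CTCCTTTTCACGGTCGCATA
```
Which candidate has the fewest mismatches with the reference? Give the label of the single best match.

K12

Hamming distances to reference — TOP10: 8; K12: 1; DH5a: 7; HB101: 5.
Smallest is K12 with 1 mismatch.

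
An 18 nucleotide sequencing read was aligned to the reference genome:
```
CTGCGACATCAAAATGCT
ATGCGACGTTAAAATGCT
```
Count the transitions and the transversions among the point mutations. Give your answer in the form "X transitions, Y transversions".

Transitions (purine↔purine or pyrimidine↔pyrimidine): 8 A→G, 10 C→T.
Transversions (purine↔pyrimidine): 1 C→A.

2 transitions, 1 transversion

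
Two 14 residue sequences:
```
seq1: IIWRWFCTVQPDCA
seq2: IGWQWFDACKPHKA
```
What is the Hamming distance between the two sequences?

8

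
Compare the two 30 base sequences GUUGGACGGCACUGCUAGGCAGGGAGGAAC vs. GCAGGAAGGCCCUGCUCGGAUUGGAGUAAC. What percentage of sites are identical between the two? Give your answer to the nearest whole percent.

9 positions differ (2, 3, 7, 11, 17, 20, 21, 22, 27), so 21 of 30 match: 21/30 = 70%.

70%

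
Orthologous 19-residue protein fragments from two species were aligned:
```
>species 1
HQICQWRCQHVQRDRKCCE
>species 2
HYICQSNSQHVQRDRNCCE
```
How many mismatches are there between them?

5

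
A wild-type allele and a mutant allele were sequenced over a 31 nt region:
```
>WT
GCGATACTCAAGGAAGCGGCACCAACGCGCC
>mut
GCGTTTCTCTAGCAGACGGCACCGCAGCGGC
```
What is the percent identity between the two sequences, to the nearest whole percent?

68%

10 positions differ (4, 6, 10, 13, 15, 16, 24, 25, 26, 30), so 21 of 31 match: 21/31 = 67.74%.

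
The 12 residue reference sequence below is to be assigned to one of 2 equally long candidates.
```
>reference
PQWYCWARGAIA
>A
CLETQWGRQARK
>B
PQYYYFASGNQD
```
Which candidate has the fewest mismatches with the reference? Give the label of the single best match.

A differs at 9 positions; B differs at 7 positions. The closest is B.

B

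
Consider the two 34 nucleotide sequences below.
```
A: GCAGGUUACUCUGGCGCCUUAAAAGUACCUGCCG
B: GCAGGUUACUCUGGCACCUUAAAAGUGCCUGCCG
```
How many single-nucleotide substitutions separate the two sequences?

2

Mismatches (1-based): position 16: G→A; position 27: A→G.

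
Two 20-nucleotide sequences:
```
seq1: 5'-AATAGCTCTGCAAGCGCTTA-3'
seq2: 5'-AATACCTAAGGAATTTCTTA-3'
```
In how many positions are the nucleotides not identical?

7

The sequences differ at positions 5, 8, 9, 11, 14, 15, 16 (1-based) — 7 in total.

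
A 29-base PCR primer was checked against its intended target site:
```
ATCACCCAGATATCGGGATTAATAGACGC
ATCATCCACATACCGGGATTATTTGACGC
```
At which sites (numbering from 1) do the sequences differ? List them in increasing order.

Differences at site 5 (C→T), site 9 (G→C), site 13 (T→C), site 22 (A→T), site 24 (A→T).

5, 9, 13, 22, 24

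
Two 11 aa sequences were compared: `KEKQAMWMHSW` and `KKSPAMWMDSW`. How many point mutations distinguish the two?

4

Comparing position by position, 4 positions differ: 2 (E/K), 3 (K/S), 4 (Q/P), 9 (H/D).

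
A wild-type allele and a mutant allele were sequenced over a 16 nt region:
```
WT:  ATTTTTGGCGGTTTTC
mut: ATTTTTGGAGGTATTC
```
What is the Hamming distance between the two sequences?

Comparing position by position, 2 positions differ: 9 (C/A), 13 (T/A).

2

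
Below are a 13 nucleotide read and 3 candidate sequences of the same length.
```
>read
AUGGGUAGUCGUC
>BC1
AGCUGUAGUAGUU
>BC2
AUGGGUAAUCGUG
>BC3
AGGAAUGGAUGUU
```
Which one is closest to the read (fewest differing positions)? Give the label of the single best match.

BC1 differs at 5 positions; BC2 differs at 2 positions; BC3 differs at 7 positions. The closest is BC2.

BC2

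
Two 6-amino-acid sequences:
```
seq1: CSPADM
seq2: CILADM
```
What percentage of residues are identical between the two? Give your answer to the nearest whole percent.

67%

Mismatches at positions 2, 3 (1-based): 2 of 6.
Identical positions: 4/6 = 66.67% → 67%.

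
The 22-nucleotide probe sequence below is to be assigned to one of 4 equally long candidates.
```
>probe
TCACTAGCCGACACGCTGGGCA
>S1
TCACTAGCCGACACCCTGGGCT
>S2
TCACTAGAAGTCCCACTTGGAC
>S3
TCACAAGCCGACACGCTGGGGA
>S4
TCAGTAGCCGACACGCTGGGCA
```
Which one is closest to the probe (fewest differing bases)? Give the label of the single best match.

S1 differs at 2 bases; S2 differs at 8 bases; S3 differs at 2 bases; S4 differs at 1 base. The closest is S4.

S4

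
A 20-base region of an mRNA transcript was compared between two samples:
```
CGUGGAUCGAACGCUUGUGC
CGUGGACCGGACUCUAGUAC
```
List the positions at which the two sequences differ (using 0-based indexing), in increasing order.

6, 9, 12, 15, 18

Scanning 0-based: 6: U/C; 9: A/G; 12: G/U; 15: U/A; 18: G/A.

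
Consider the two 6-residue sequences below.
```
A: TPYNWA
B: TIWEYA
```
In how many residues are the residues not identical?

4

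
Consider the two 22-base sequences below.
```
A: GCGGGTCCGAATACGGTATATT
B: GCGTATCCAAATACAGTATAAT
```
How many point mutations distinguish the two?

5

The sequences differ at positions 4, 5, 9, 15, 21 (1-based) — 5 in total.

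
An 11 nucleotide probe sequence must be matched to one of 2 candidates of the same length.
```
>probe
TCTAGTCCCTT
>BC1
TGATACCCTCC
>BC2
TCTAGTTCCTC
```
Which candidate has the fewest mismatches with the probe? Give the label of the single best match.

BC2

Hamming distances to probe — BC1: 8; BC2: 2.
Smallest is BC2 with 2 mismatches.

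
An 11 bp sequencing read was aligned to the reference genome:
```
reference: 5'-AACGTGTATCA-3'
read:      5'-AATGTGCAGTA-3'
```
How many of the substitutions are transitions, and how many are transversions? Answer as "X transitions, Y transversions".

3 transitions, 1 transversion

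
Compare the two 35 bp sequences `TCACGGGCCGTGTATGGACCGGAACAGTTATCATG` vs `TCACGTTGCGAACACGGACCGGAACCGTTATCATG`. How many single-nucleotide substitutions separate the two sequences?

The sequences differ at sites 6, 7, 8, 11, 12, 13, 15, 26 (1-based) — 8 in total.

8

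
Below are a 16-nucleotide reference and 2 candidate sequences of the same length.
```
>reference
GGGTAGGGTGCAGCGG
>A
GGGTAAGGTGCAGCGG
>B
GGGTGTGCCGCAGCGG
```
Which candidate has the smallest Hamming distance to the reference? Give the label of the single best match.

A

Hamming distances to reference — A: 1; B: 4.
Smallest is A with 1 mismatch.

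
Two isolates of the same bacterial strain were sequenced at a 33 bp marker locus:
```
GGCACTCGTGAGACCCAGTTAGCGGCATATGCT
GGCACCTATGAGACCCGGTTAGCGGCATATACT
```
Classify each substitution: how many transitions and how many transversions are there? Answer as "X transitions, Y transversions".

5 transitions, 0 transversions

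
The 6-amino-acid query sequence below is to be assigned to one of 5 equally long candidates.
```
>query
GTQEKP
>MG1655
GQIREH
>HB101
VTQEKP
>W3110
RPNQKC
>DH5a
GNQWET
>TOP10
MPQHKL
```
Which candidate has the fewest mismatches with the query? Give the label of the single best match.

Hamming distances to query — MG1655: 5; HB101: 1; W3110: 5; DH5a: 4; TOP10: 4.
Smallest is HB101 with 1 mismatch.

HB101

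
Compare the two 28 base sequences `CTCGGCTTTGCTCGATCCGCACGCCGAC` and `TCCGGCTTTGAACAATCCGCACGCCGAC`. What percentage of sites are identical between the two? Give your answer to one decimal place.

5 positions differ (1, 2, 11, 12, 14), so 23 of 28 match: 23/28 = 82.14%.

82.1%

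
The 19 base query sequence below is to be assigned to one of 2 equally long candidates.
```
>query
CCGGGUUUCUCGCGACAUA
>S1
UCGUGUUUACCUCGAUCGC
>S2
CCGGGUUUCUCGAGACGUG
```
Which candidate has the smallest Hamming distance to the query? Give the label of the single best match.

S2

S1 differs at 9 bases; S2 differs at 3 bases. The closest is S2.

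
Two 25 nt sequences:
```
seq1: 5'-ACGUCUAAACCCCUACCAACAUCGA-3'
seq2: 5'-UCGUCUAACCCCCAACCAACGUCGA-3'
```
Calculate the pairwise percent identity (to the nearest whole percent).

4 positions differ (1, 9, 14, 21), so 21 of 25 match: 21/25 = 84%.

84%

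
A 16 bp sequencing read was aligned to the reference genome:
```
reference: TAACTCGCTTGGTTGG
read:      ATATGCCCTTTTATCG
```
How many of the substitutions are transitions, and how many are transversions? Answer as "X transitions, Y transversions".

1 transition, 8 transversions

Mismatches (1-based):
position 1: T→A (pyrimidine→purine, transversion)
position 2: A→T (purine→pyrimidine, transversion)
position 4: C→T (pyrimidine→pyrimidine, transition)
position 5: T→G (pyrimidine→purine, transversion)
position 7: G→C (purine→pyrimidine, transversion)
position 11: G→T (purine→pyrimidine, transversion)
position 12: G→T (purine→pyrimidine, transversion)
position 13: T→A (pyrimidine→purine, transversion)
position 15: G→C (purine→pyrimidine, transversion)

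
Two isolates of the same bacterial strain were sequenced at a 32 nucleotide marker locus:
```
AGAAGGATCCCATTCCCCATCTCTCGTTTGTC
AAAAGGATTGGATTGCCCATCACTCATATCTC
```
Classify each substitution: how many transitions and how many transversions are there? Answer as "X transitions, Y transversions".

Transitions (purine↔purine or pyrimidine↔pyrimidine): 2 G→A, 9 C→T, 26 G→A.
Transversions (purine↔pyrimidine): 10 C→G, 11 C→G, 15 C→G, 22 T→A, 28 T→A, 30 G→C.

3 transitions, 6 transversions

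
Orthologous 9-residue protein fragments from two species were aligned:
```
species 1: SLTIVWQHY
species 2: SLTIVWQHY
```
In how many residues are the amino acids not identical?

0

The two sequences are identical at every position.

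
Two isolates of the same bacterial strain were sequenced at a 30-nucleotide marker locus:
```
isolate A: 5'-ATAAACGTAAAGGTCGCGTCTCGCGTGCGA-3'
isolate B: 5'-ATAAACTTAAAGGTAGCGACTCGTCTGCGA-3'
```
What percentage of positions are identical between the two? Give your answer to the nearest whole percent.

83%

Mismatches at positions 7, 15, 19, 24, 25 (1-based): 5 of 30.
Identical positions: 25/30 = 83.33% → 83%.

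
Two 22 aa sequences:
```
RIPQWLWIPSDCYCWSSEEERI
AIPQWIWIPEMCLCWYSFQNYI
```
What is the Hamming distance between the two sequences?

The sequences differ at residues 1, 6, 10, 11, 13, 16, 18, 19, 20, 21 (1-based) — 10 in total.

10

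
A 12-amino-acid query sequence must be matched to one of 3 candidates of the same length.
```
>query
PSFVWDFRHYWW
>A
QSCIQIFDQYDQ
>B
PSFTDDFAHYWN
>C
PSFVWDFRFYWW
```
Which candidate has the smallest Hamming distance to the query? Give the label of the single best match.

C

Hamming distances to query — A: 9; B: 4; C: 1.
Smallest is C with 1 mismatch.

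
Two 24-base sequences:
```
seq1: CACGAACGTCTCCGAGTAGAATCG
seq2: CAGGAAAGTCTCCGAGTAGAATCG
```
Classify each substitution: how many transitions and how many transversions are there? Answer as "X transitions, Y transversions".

0 transitions, 2 transversions

Mismatches (1-based):
position 3: C→G (pyrimidine→purine, transversion)
position 7: C→A (pyrimidine→purine, transversion)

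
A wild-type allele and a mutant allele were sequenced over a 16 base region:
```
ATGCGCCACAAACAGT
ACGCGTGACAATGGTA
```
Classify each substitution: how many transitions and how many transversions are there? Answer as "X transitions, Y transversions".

3 transitions, 5 transversions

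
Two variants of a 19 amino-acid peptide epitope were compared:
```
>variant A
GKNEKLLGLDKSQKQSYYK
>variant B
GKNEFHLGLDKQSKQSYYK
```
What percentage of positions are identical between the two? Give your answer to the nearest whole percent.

79%

Mismatches at positions 5, 6, 12, 13 (1-based): 4 of 19.
Identical positions: 15/19 = 78.95% → 79%.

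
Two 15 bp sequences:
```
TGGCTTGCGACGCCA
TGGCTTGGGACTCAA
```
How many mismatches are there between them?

3

Comparing position by position, 3 sites differ: 8 (C/G), 12 (G/T), 14 (C/A).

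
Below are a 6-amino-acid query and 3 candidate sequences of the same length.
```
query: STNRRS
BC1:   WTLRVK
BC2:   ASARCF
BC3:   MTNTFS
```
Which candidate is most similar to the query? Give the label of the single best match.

BC3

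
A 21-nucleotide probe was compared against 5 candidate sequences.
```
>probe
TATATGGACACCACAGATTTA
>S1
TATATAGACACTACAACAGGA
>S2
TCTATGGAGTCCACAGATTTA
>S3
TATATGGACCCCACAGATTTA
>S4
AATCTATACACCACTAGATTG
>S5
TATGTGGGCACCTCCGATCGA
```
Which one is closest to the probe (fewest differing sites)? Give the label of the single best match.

S1 differs at 7 sites; S2 differs at 3 sites; S3 differs at 1 site; S4 differs at 9 sites; S5 differs at 6 sites. The closest is S3.

S3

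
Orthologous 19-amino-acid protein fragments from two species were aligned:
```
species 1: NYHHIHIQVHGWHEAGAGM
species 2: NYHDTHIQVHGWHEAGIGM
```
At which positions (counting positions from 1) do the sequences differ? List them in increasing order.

Differences at position 4 (H→D), position 5 (I→T), position 17 (A→I).

4, 5, 17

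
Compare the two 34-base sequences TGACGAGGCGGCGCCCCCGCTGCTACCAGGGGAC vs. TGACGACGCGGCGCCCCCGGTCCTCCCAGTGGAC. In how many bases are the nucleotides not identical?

The sequences differ at bases 7, 20, 22, 25, 30 (1-based) — 5 in total.

5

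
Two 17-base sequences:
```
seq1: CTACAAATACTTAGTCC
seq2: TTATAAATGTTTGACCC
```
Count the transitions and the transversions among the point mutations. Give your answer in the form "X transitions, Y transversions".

7 transitions, 0 transversions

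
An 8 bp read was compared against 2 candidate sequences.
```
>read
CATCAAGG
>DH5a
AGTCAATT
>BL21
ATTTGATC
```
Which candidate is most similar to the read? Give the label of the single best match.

DH5a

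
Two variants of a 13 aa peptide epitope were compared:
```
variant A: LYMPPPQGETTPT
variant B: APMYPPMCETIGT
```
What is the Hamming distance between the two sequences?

7

Mismatches (1-based): position 1: L→A; position 2: Y→P; position 4: P→Y; position 7: Q→M; position 8: G→C; position 11: T→I; position 12: P→G.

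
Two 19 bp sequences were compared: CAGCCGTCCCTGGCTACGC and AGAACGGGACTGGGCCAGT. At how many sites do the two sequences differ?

12

Comparing position by position, 12 sites differ: 1 (C/A), 2 (A/G), 3 (G/A), 4 (C/A), 7 (T/G), 8 (C/G), 9 (C/A), 14 (C/G), 15 (T/C), 16 (A/C), 17 (C/A), 19 (C/T).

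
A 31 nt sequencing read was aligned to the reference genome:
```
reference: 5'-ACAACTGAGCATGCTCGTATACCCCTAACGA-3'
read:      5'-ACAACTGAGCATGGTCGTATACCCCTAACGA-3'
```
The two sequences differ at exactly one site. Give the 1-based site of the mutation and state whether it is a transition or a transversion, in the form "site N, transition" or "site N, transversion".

Site 14 changes C→G. C is a pyrimidine and G is a purine, so this is a transversion.

site 14, transversion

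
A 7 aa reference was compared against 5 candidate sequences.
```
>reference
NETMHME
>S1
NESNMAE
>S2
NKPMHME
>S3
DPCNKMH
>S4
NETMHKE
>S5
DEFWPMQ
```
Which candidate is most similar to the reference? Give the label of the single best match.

S4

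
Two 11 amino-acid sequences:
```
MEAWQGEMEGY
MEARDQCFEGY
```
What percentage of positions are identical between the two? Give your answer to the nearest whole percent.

55%

Mismatches at positions 4, 5, 6, 7, 8 (1-based): 5 of 11.
Identical positions: 6/11 = 54.55% → 55%.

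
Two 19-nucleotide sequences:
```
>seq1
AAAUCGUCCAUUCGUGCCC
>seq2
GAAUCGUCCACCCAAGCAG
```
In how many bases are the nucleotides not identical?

7

The sequences differ at bases 1, 11, 12, 14, 15, 18, 19 (1-based) — 7 in total.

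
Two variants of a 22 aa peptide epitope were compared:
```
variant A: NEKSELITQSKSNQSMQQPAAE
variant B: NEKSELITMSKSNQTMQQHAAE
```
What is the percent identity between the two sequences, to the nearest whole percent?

3 positions differ (9, 15, 19), so 19 of 22 match: 19/22 = 86.36%.

86%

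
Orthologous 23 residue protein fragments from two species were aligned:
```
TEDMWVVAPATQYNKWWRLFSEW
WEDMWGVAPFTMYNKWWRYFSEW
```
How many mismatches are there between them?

Comparing position by position, 5 positions differ: 1 (T/W), 6 (V/G), 10 (A/F), 12 (Q/M), 19 (L/Y).

5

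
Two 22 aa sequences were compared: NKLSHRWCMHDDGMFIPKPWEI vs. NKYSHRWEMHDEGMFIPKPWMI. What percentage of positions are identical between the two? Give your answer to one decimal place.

Mismatches at positions 3, 8, 12, 21 (1-based): 4 of 22.
Identical positions: 18/22 = 81.82% → 81.8%.

81.8%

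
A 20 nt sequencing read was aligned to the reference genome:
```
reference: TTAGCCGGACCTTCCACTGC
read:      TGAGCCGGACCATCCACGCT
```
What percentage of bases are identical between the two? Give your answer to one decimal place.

75.0%

5 positions differ (2, 12, 18, 19, 20), so 15 of 20 match: 15/20 = 75%.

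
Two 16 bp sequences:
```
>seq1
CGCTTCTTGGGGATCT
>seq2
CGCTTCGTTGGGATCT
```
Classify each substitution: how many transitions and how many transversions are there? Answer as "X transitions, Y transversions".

Mismatches (1-based):
position 7: T→G (pyrimidine→purine, transversion)
position 9: G→T (purine→pyrimidine, transversion)

0 transitions, 2 transversions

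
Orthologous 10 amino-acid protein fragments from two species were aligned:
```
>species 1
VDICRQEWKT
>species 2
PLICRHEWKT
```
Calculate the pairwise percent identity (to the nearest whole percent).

Mismatches at positions 1, 2, 6 (1-based): 3 of 10.
Identical positions: 7/10 = 70% → 70%.

70%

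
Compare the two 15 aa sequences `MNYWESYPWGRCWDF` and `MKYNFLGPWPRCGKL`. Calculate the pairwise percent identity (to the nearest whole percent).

40%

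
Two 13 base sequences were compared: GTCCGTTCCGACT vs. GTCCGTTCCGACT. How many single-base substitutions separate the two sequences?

The two sequences are identical at every position.

0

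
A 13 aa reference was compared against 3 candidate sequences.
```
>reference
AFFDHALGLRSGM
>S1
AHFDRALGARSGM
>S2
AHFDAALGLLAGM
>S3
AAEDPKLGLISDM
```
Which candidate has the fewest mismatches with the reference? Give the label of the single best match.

Hamming distances to reference — S1: 3; S2: 4; S3: 6.
Smallest is S1 with 3 mismatches.

S1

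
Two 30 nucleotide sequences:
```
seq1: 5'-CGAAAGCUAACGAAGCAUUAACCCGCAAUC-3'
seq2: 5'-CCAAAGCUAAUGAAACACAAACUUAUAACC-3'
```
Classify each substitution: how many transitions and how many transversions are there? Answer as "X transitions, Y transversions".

8 transitions, 2 transversions

Transitions (purine↔purine or pyrimidine↔pyrimidine): 11 C→U, 15 G→A, 18 U→C, 23 C→U, 24 C→U, 25 G→A, 26 C→U, 29 U→C.
Transversions (purine↔pyrimidine): 2 G→C, 19 U→A.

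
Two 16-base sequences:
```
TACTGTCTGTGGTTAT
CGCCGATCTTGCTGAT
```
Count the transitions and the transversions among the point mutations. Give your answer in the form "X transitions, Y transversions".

Transitions (purine↔purine or pyrimidine↔pyrimidine): 1 T→C, 2 A→G, 4 T→C, 7 C→T, 8 T→C.
Transversions (purine↔pyrimidine): 6 T→A, 9 G→T, 12 G→C, 14 T→G.

5 transitions, 4 transversions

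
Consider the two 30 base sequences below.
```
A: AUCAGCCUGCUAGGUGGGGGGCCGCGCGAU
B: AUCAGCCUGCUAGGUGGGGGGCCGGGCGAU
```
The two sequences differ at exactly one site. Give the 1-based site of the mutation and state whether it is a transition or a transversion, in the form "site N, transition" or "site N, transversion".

site 25, transversion

Site 25 changes C→G. C is a pyrimidine and G is a purine, so this is a transversion.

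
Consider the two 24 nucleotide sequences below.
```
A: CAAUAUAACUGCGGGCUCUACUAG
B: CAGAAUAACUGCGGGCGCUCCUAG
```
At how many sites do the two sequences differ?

Mismatches (1-based): site 3: A→G; site 4: U→A; site 17: U→G; site 20: A→C.

4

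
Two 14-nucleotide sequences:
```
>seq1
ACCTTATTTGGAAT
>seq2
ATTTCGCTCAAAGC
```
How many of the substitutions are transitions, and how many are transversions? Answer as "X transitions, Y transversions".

10 transitions, 0 transversions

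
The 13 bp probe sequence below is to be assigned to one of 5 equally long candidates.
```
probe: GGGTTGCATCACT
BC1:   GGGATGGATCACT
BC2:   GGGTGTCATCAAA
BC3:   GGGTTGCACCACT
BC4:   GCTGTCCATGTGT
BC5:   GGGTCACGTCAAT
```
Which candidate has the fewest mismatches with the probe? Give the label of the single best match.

Hamming distances to probe — BC1: 2; BC2: 4; BC3: 1; BC4: 7; BC5: 4.
Smallest is BC3 with 1 mismatch.

BC3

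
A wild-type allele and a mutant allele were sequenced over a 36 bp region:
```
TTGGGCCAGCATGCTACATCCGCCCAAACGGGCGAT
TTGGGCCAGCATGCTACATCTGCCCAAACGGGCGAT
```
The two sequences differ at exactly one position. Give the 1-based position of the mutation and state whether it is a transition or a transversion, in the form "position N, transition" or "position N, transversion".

position 21, transition

The sequences differ only at position 21: C→T (pyrimidine→pyrimidine), a transition.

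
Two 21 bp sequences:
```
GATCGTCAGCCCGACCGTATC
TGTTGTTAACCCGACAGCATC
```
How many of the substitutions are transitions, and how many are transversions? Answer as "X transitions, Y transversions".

5 transitions, 2 transversions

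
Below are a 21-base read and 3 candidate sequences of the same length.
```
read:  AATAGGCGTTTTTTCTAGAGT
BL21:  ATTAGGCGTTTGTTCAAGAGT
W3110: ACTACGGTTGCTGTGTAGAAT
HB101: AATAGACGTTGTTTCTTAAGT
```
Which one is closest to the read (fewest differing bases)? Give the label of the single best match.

BL21

Hamming distances to read — BL21: 3; W3110: 9; HB101: 4.
Smallest is BL21 with 3 mismatches.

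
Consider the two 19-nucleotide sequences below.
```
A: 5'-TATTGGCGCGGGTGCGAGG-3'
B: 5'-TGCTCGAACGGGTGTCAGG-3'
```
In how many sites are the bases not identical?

7

The sequences differ at sites 2, 3, 5, 7, 8, 15, 16 (1-based) — 7 in total.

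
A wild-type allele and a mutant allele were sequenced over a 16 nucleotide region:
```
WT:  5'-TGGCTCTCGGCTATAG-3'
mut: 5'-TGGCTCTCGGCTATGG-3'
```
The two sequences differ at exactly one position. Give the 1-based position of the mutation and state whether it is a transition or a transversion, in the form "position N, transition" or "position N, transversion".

position 15, transition

The sequences differ only at position 15: A→G (purine→purine), a transition.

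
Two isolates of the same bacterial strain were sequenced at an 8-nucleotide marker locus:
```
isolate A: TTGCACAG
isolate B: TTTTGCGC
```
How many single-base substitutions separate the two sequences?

Comparing position by position, 5 positions differ: 3 (G/T), 4 (C/T), 5 (A/G), 7 (A/G), 8 (G/C).

5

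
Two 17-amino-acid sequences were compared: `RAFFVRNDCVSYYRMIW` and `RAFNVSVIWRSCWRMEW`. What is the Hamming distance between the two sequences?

9

Comparing position by position, 9 residues differ: 4 (F/N), 6 (R/S), 7 (N/V), 8 (D/I), 9 (C/W), 10 (V/R), 12 (Y/C), 13 (Y/W), 16 (I/E).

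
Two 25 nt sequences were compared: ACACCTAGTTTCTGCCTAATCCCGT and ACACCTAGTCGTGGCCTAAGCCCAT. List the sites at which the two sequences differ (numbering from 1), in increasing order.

Differences at site 10 (T→C), site 11 (T→G), site 12 (C→T), site 13 (T→G), site 20 (T→G), site 24 (G→A).

10, 11, 12, 13, 20, 24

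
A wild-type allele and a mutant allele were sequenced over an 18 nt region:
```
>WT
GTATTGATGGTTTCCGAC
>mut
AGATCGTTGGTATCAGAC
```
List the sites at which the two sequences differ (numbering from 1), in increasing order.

Scanning 1-based: 1: G/A; 2: T/G; 5: T/C; 7: A/T; 12: T/A; 15: C/A.

1, 2, 5, 7, 12, 15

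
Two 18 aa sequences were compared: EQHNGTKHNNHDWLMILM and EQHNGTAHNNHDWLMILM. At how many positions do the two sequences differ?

1

The sequences differ at positions 7 (1-based) — 1 in total.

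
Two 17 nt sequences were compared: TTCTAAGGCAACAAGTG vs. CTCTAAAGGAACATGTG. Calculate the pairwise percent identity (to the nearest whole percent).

76%

Mismatches at positions 1, 7, 9, 14 (1-based): 4 of 17.
Identical positions: 13/17 = 76.47% → 76%.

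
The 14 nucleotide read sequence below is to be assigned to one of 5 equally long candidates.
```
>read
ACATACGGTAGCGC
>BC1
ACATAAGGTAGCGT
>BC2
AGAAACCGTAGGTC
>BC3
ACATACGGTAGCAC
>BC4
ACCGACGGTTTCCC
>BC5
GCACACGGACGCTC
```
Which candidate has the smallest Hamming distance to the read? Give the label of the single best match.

BC1 differs at 2 positions; BC2 differs at 5 positions; BC3 differs at 1 position; BC4 differs at 5 positions; BC5 differs at 5 positions. The closest is BC3.

BC3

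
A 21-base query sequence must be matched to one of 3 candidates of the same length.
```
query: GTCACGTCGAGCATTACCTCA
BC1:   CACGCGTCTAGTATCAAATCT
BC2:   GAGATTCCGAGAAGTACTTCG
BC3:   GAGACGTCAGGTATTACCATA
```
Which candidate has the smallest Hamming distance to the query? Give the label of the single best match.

Hamming distances to query — BC1: 9; BC2: 9; BC3: 7.
Smallest is BC3 with 7 mismatches.

BC3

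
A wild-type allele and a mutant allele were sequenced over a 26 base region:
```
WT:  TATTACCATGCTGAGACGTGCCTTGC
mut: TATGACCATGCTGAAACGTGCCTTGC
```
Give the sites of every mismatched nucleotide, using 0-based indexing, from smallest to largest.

Differences at site 3 (T→G), site 14 (G→A).

3, 14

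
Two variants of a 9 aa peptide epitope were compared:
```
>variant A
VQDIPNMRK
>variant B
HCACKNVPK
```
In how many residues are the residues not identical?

7

Mismatches (1-based): residue 1: V→H; residue 2: Q→C; residue 3: D→A; residue 4: I→C; residue 5: P→K; residue 7: M→V; residue 8: R→P.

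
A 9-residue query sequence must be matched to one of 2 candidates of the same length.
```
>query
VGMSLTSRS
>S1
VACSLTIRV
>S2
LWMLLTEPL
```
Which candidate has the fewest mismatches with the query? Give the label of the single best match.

Hamming distances to query — S1: 4; S2: 6.
Smallest is S1 with 4 mismatches.

S1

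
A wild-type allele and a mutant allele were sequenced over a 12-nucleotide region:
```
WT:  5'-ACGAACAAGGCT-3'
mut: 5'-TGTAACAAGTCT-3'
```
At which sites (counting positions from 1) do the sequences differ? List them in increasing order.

1, 2, 3, 10

Differences at site 1 (A→T), site 2 (C→G), site 3 (G→T), site 10 (G→T).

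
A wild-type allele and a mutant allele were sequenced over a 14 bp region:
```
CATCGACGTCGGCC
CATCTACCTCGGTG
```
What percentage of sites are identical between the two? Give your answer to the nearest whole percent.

71%

Mismatches at positions 5, 8, 13, 14 (1-based): 4 of 14.
Identical positions: 10/14 = 71.43% → 71%.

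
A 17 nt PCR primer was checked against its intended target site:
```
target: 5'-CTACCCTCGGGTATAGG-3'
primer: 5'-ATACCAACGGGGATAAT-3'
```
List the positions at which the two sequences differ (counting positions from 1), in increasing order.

1, 6, 7, 12, 16, 17

Scanning 1-based: 1: C/A; 6: C/A; 7: T/A; 12: T/G; 16: G/A; 17: G/T.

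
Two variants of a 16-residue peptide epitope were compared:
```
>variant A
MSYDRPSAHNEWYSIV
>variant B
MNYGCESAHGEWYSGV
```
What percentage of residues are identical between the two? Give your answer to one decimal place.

62.5%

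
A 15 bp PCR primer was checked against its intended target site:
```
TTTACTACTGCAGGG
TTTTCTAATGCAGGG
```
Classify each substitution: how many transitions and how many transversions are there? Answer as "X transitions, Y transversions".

Transitions (purine↔purine or pyrimidine↔pyrimidine): none.
Transversions (purine↔pyrimidine): 4 A→T, 8 C→A.

0 transitions, 2 transversions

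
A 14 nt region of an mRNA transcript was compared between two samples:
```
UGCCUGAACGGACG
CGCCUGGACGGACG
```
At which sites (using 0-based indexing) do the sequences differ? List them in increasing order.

Scanning 0-based: 0: U/C; 6: A/G.

0, 6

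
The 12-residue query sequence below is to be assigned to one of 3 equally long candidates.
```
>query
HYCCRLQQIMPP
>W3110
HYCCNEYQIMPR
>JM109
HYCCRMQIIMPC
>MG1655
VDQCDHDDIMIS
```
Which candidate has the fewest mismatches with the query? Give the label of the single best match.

Hamming distances to query — W3110: 4; JM109: 3; MG1655: 9.
Smallest is JM109 with 3 mismatches.

JM109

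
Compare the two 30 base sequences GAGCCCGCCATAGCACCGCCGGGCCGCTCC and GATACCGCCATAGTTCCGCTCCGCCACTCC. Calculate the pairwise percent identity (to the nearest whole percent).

73%

8 positions differ (3, 4, 14, 15, 20, 21, 22, 26), so 22 of 30 match: 22/30 = 73.33%.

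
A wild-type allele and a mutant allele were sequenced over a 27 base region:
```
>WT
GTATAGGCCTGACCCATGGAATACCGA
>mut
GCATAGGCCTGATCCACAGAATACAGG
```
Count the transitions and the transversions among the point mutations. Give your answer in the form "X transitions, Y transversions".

5 transitions, 1 transversion

Mismatches (1-based):
position 2: T→C (pyrimidine→pyrimidine, transition)
position 13: C→T (pyrimidine→pyrimidine, transition)
position 17: T→C (pyrimidine→pyrimidine, transition)
position 18: G→A (purine→purine, transition)
position 25: C→A (pyrimidine→purine, transversion)
position 27: A→G (purine→purine, transition)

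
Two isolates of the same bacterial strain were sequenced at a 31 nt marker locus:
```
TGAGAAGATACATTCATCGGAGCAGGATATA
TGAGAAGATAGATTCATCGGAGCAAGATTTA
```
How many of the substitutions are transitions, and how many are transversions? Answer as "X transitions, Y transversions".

Transitions (purine↔purine or pyrimidine↔pyrimidine): 25 G→A.
Transversions (purine↔pyrimidine): 11 C→G, 29 A→T.

1 transition, 2 transversions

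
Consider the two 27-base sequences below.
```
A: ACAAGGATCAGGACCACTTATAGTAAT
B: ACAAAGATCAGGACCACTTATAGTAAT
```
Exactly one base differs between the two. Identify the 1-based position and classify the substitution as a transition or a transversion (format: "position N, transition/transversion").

position 5, transition

The sequences differ only at position 5: G→A (purine→purine), a transition.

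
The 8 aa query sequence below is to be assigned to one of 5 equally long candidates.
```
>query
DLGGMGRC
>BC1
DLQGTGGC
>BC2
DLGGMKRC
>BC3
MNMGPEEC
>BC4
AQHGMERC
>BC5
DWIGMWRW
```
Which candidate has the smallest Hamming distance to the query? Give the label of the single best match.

BC2

Hamming distances to query — BC1: 3; BC2: 1; BC3: 6; BC4: 4; BC5: 4.
Smallest is BC2 with 1 mismatch.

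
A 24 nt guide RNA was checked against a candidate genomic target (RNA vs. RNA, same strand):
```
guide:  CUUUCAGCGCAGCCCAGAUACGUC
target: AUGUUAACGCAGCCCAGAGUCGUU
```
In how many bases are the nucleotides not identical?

The sequences differ at bases 1, 3, 5, 7, 19, 20, 24 (1-based) — 7 in total.

7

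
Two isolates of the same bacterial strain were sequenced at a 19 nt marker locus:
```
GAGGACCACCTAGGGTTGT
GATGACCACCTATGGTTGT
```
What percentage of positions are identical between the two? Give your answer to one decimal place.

89.5%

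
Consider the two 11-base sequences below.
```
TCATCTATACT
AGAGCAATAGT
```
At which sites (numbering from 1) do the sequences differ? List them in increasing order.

Differences at site 1 (T→A), site 2 (C→G), site 4 (T→G), site 6 (T→A), site 10 (C→G).

1, 2, 4, 6, 10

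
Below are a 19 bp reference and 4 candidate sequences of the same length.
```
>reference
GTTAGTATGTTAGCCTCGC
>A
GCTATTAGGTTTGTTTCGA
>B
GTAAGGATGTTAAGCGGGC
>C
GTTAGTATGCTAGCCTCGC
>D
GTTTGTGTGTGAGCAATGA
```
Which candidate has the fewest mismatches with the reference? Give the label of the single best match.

C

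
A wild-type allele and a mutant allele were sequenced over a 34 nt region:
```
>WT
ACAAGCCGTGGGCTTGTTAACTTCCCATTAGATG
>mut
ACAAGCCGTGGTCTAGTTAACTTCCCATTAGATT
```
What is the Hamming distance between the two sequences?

3

Mismatches (1-based): position 12: G→T; position 15: T→A; position 34: G→T.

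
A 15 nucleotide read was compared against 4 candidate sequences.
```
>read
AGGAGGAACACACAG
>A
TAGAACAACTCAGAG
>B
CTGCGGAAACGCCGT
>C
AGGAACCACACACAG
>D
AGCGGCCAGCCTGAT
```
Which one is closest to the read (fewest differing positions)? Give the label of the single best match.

C

Hamming distances to read — A: 6; B: 9; C: 3; D: 9.
Smallest is C with 3 mismatches.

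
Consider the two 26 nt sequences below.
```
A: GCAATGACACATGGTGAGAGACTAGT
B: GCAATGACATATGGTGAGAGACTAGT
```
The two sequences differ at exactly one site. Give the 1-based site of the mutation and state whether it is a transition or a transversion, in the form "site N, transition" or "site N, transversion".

site 10, transition

The sequences differ only at site 10: C→T (pyrimidine→pyrimidine), a transition.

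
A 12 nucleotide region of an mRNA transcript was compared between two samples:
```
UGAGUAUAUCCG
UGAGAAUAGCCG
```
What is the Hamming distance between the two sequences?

2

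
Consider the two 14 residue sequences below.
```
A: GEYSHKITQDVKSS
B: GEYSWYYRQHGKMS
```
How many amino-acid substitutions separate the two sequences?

7

The sequences differ at residues 5, 6, 7, 8, 10, 11, 13 (1-based) — 7 in total.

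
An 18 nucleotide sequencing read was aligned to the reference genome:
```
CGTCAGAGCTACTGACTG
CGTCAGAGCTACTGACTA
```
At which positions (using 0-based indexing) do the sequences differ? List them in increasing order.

17

Differences at position 17 (G→A).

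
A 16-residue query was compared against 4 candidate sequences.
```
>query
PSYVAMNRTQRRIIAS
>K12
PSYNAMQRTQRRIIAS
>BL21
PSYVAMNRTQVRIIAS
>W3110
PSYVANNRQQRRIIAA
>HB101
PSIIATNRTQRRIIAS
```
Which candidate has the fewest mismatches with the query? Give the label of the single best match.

BL21

K12 differs at 2 residues; BL21 differs at 1 residue; W3110 differs at 3 residues; HB101 differs at 3 residues. The closest is BL21.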